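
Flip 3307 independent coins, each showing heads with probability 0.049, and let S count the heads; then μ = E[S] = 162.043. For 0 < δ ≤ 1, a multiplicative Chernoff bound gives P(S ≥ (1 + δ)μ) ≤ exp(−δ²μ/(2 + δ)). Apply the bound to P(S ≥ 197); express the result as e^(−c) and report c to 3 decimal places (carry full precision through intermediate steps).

Write 197 = (1 + δ)μ, so δ = 197/162.043 − 1 = 0.2157267…
Then the exponent is δ²μ/(2 + δ) = (197 − μ)² / (μ·(2 + δ)) = 3.403469.

3.403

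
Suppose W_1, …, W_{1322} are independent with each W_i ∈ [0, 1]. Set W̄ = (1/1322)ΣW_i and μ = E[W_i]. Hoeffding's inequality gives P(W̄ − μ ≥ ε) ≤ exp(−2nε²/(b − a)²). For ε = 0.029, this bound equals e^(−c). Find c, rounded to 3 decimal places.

c = 2nε²/(b − a)² = 2·1322·0.029² / 1² = 2.2236.

2.224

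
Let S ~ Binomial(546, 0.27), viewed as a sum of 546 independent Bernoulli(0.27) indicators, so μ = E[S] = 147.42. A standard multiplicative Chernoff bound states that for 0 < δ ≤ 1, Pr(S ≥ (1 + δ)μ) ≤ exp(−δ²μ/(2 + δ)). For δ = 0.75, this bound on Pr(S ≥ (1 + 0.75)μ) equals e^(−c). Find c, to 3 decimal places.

c = δ²μ/(2 + δ) = 0.75²·147.42/(2 + 0.75) = 30.1541.

30.154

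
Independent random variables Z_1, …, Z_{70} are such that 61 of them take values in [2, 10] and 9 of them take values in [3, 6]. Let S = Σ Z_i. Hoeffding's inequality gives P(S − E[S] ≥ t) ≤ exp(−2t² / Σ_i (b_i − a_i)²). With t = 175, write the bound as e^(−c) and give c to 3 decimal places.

15.370

Σ(b_i − a_i)² = 61·8² + 9·3² = 3985.
c = 2t² / 3985 = 2·175² / 3985 = 15.3701.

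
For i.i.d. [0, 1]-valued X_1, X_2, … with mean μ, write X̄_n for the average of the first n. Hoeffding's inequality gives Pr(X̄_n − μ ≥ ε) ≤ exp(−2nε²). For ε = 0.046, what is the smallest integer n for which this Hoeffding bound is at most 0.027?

854

Require exp(−2nε²) ≤ 0.027, i.e. 2nε² ≥ ln(1/0.027) = 3.611918.
So n ≥ 3.611918 / (2·0.046²) = 853.478.
The smallest integer n is 854.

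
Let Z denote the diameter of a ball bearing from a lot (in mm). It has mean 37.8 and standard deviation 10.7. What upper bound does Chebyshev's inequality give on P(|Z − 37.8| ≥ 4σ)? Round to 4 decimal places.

Chebyshev: P(|Z − μ| ≥ t) ≤ Var(Z)/t².
Var(Z) = σ² = 10.7² = 114.49.
t = 4·10.7 = 42.8.
Bound = 114.49 / 1831.84 = 0.0625.

0.0625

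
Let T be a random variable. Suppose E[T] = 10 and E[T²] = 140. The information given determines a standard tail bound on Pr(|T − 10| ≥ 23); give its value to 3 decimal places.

The first two moments determine the variance, so Chebyshev's inequality is the sharpest standard bound available.
Var(T) = E[T²] − (E[T])² = 140 − 100 = 40.
Chebyshev's inequality: Pr(|T − μ| ≥ t) ≤ Var(T)/t² = 40/529 = 0.0756.

0.076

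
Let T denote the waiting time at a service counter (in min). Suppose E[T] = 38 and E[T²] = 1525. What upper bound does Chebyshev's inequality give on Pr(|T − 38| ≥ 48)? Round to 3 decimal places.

0.035

Var(T) = E[T²] − (E[T])² = 1525 − 1444 = 81.
Chebyshev's inequality: Pr(|T − μ| ≥ t) ≤ Var(T)/t² = 81/2304 = 0.0352.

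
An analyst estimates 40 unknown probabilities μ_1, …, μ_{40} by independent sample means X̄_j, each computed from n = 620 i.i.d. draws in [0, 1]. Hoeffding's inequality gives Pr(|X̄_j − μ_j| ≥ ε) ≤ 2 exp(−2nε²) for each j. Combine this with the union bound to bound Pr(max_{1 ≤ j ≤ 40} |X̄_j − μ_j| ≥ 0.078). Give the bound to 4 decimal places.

Per-experiment Hoeffding bound: 2·exp(−2·620·0.078²) = 2·exp(−7.54416) = 0.0010584.
Union bound over 40 events: 40·0.0010584 = 0.04234.

0.0423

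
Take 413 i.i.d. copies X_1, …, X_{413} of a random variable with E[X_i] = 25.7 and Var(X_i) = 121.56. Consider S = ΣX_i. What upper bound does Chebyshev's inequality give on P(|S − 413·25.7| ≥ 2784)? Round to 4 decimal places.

0.0065

Var(S) = n·Var(X_i) = 413·121.56 = 50204.28.
Chebyshev: P(|S − 413·25.7| ≥ 2784) ≤ Var(S)/2784² = 50204.28/7750656 = 0.0065.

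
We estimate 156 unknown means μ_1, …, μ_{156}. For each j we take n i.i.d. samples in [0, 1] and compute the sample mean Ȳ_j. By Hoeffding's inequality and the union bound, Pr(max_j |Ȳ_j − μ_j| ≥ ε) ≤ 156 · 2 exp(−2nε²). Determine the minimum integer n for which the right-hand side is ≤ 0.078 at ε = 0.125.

266

Need 2·156·exp(−2nε²) ≤ 0.078, i.e. exp(−2nε²) ≤ 0.078/312.
So 2nε² ≥ ln(312/0.078) = 8.294050.
Hence n ≥ 8.294050/(2·0.125²) = 265.410.
The smallest integer n is 266.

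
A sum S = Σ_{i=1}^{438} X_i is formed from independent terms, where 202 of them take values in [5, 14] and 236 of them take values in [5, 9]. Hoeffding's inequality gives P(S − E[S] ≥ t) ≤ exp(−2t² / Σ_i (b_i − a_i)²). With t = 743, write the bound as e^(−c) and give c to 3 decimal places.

54.827

Σ(b_i − a_i)² = 202·9² + 236·4² = 20138.
c = 2t² / 20138 = 2·743² / 20138 = 54.8266.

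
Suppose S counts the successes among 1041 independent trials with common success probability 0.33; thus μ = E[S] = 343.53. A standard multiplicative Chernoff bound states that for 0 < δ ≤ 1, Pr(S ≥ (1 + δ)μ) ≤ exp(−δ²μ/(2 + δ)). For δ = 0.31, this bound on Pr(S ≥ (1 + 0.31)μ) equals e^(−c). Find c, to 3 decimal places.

14.291

c = δ²μ/(2 + δ) = 0.31²·343.53/(2 + 0.31) = 14.2914.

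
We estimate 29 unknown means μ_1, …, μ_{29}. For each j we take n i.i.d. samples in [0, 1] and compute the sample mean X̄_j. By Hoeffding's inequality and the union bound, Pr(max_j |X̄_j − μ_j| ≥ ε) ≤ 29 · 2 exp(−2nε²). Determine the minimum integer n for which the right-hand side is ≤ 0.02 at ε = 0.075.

709

Need 2·29·exp(−2nε²) ≤ 0.02, i.e. exp(−2nε²) ≤ 0.02/58.
So 2nε² ≥ ln(58/0.02) = 7.972466.
Hence n ≥ 7.972466/(2·0.075²) = 708.664.
The smallest integer n is 709.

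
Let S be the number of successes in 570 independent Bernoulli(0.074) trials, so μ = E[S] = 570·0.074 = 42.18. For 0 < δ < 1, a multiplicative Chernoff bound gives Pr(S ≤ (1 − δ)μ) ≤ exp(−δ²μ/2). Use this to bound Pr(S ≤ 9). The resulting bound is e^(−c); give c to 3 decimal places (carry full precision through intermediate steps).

Write 9 = (1 − δ)μ, so δ = 1 − 9/42.18 = 0.7866287…
Then the exponent is δ²μ/2 = (μ − 9)²/(2μ) = 13.050171.

13.050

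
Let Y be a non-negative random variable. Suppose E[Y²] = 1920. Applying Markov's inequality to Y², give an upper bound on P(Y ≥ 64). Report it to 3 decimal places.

Since Y ≥ 0, the event {Y ≥ 64} is the same as {Y² ≥ 4096}.
Markov's inequality applied to Y² gives P(Y² ≥ 4096) ≤ E[Y²]/4096 = 1920/4096 = 0.4688.

0.469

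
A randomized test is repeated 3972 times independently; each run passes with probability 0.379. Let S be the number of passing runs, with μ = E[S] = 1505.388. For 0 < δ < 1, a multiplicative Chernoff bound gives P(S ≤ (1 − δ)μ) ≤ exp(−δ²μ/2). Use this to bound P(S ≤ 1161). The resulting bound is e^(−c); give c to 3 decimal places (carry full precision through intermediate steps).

Write 1161 = (1 − δ)μ, so δ = 1 − 1161/1505.388 = 0.2287703…
Then the exponent is δ²μ/2 = (μ − 1161)²/(2μ) = 39.392866.

39.393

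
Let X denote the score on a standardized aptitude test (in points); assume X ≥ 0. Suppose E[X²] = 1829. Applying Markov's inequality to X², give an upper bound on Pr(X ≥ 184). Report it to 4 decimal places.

Since X ≥ 0, the event {X ≥ 184} is the same as {X² ≥ 33856}.
Markov's inequality applied to X² gives Pr(X² ≥ 33856) ≤ E[X²]/33856 = 1829/33856 = 0.0540.

0.0540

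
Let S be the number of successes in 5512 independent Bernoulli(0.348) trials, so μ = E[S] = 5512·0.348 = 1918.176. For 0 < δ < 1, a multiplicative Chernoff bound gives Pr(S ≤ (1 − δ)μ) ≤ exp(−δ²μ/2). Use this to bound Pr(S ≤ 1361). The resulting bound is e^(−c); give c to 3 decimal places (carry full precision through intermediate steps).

Write 1361 = (1 − δ)μ, so δ = 1 − 1361/1918.176 = 0.2904718…
Then the exponent is δ²μ/2 = (μ − 1361)²/(2μ) = 80.921953.

80.922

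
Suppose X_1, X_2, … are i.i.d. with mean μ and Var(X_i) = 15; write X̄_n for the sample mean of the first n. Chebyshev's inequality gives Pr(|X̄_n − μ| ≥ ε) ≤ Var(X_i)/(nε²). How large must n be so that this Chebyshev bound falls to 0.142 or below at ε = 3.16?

Require 15/(n·3.16²) ≤ 0.142, i.e. n ≥ 15/(0.142·3.16²) = 10.579.
The smallest integer n is 11.

11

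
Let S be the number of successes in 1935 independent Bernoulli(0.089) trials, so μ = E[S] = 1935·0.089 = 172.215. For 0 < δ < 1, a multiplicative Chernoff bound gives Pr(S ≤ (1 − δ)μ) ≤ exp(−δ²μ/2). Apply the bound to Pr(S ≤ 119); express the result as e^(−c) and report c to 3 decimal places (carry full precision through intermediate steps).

Write 119 = (1 − δ)μ, so δ = 1 − 119/172.215 = 0.3090033…
Then the exponent is δ²μ/2 = (μ − 119)²/(2μ) = 8.221805.

8.222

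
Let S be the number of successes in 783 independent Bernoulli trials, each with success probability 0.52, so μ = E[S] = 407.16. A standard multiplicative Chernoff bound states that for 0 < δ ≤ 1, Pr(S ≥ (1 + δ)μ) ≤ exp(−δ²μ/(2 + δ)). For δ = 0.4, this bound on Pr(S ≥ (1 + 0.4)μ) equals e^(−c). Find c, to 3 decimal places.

c = δ²μ/(2 + δ) = 0.4²·407.16/(2 + 0.4) = 27.1440.

27.144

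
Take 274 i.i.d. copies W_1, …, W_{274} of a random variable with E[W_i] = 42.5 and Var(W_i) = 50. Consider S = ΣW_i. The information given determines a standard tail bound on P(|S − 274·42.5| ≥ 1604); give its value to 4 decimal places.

With mean and variance of each term known, Chebyshev's inequality bounds the deviation of the sum (or sample mean).
Var(S) = n·Var(W_i) = 274·50 = 13700.
Chebyshev: P(|S − 274·42.5| ≥ 1604) ≤ Var(S)/1604² = 13700/2572816 = 0.0053.

0.0053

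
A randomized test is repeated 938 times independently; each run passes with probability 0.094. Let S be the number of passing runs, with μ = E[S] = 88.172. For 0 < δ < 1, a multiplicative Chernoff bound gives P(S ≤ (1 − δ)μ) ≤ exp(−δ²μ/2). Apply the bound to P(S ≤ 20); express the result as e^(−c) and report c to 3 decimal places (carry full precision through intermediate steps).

Write 20 = (1 − δ)μ, so δ = 1 − 20/88.172 = 0.7731706…
Then the exponent is δ²μ/2 = (μ − 20)²/(2μ) = 26.354294.

26.354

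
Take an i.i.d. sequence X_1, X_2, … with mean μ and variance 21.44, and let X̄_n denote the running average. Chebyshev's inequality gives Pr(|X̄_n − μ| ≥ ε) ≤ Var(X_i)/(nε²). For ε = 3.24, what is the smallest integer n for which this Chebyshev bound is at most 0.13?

Require 21.44/(n·3.24²) ≤ 0.13, i.e. n ≥ 21.44/(0.13·3.24²) = 15.711.
The smallest integer n is 16.

16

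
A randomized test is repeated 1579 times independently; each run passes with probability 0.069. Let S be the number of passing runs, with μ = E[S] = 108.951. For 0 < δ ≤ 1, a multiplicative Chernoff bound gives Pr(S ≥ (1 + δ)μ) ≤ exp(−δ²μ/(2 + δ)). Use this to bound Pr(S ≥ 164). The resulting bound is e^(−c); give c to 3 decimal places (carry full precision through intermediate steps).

11.102

Write 164 = (1 + δ)μ, so δ = 164/108.951 − 1 = 0.5052638…
Then the exponent is δ²μ/(2 + δ) = (164 − μ)² / (μ·(2 + δ)) = 11.102331.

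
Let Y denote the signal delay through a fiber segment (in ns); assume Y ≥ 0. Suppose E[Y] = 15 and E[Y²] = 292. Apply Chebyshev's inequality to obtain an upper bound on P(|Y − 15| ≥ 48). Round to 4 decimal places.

0.0291

Var(Y) = E[Y²] − (E[Y])² = 292 − 225 = 67.
Chebyshev's inequality: P(|Y − μ| ≥ t) ≤ Var(Y)/t² = 67/2304 = 0.0291.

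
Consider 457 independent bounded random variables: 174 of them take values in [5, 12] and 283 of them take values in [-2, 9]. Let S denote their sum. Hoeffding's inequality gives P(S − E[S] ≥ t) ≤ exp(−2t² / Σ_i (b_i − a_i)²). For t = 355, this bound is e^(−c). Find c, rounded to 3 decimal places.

5.893

Σ(b_i − a_i)² = 174·7² + 283·11² = 42769.
c = 2t² / 42769 = 2·355² / 42769 = 5.8933.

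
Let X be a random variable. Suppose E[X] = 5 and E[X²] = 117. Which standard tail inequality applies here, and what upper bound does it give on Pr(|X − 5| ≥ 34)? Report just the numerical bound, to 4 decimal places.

0.0796

The first two moments determine the variance, so Chebyshev's inequality is the sharpest standard bound available.
Var(X) = E[X²] − (E[X])² = 117 − 25 = 92.
Chebyshev's inequality: Pr(|X − μ| ≥ t) ≤ Var(X)/t² = 92/1156 = 0.0796.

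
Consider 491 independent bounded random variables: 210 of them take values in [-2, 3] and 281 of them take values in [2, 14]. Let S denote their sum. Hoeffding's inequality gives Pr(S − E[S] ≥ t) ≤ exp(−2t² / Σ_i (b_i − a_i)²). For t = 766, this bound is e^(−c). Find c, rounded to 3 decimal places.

25.671

Σ(b_i − a_i)² = 210·5² + 281·12² = 45714.
c = 2t² / 45714 = 2·766² / 45714 = 25.6707.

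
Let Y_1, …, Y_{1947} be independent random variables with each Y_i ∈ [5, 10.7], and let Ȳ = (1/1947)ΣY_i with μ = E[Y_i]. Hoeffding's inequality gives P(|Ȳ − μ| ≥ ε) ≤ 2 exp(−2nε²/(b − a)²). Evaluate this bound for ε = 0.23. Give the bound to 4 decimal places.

Exponent: 2nε²/(b − a)² = 2·1947·0.23² / 5.7² = 6.34018.
Bound = 2·exp(−6.34018) = 0.00353.

0.0035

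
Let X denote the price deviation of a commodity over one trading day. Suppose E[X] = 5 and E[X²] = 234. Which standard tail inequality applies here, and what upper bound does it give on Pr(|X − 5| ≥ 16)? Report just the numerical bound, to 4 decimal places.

The first two moments determine the variance, so Chebyshev's inequality is the sharpest standard bound available.
Var(X) = E[X²] − (E[X])² = 234 − 25 = 209.
Chebyshev's inequality: Pr(|X − μ| ≥ t) ≤ Var(X)/t² = 209/256 = 0.8164.

0.8164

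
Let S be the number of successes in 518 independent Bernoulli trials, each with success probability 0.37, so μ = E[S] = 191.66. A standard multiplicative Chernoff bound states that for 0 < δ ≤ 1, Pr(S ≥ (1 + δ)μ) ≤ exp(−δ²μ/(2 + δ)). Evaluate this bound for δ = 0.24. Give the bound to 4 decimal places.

0.0072

Exponent = δ²μ/(2 + δ) = 0.24²·191.66/2.24 = 4.9284.
Bound = exp(−4.9284) = 0.00724.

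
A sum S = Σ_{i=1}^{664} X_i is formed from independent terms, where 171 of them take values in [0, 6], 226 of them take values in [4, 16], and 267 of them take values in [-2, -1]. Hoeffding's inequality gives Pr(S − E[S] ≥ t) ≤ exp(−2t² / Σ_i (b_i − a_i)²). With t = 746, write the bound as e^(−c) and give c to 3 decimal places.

28.563

Σ(b_i − a_i)² = 171·6² + 226·12² + 267·1² = 38967.
c = 2t² / 38967 = 2·746² / 38967 = 28.5635.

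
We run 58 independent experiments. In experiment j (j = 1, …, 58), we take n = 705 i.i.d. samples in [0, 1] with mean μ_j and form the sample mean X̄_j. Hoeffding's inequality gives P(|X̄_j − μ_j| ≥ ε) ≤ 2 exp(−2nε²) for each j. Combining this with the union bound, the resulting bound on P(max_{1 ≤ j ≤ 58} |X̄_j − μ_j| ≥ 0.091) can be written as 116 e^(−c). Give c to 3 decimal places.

Union bound over the 58 events: P(max_{1 ≤ j ≤ 58} |X̄_j − μ_j| ≥ 0.091) ≤ 58·2·exp(−2nε²) = 116 exp(−2·705·0.091²).
So c = 2·705·0.091² = 11.6762.

11.676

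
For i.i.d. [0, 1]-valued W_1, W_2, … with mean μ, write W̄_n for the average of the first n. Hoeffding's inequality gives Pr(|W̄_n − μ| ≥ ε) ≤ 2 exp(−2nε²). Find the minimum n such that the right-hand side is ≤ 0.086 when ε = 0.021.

Require 2·exp(−2nε²) ≤ 0.086, i.e. 2nε² ≥ ln(2/0.086) = 3.146555.
So n ≥ 3.146555 / (2·0.021²) = 3567.523.
The smallest integer n is 3568.

3568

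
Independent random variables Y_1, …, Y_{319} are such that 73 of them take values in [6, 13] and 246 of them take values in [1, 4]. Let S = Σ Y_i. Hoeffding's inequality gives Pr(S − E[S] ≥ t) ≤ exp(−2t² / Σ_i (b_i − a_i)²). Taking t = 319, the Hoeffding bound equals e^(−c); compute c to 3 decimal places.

Σ(b_i − a_i)² = 73·7² + 246·3² = 5791.
c = 2t² / 5791 = 2·319² / 5791 = 35.1445.

35.145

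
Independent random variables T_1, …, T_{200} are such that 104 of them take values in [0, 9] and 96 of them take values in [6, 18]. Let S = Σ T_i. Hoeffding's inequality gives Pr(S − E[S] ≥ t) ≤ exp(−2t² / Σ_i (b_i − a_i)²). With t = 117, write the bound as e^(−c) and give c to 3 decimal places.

Σ(b_i − a_i)² = 104·9² + 96·12² = 22248.
c = 2t² / 22248 = 2·117² / 22248 = 1.2306.

1.231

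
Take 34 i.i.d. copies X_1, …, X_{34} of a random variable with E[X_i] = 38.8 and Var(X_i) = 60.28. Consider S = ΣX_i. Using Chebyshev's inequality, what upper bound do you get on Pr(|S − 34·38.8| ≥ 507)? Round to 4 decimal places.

Var(S) = n·Var(X_i) = 34·60.28 = 2049.52.
Chebyshev: Pr(|S − 34·38.8| ≥ 507) ≤ Var(S)/507² = 2049.52/257049 = 0.0080.

0.0080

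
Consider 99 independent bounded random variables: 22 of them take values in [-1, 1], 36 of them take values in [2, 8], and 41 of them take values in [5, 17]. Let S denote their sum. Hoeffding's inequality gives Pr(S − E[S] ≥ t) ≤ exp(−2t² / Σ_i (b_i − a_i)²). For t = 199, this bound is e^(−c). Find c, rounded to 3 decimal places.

10.867

Σ(b_i − a_i)² = 22·2² + 36·6² + 41·12² = 7288.
c = 2t² / 7288 = 2·199² / 7288 = 10.8675.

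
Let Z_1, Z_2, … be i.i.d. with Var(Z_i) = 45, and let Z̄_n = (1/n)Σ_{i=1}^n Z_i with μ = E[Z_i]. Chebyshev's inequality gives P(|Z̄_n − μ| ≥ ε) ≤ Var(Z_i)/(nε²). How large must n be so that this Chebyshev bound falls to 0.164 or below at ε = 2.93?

32

Require 45/(n·2.93²) ≤ 0.164, i.e. n ≥ 45/(0.164·2.93²) = 31.962.
The smallest integer n is 32.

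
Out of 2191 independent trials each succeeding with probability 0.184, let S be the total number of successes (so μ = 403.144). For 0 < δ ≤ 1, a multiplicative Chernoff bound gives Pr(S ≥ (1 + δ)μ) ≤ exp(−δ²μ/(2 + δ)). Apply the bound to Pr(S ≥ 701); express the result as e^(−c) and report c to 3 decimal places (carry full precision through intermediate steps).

Write 701 = (1 + δ)μ, so δ = 701/403.144 − 1 = 0.7388328…
Then the exponent is δ²μ/(2 + δ) = (701 − μ)² / (μ·(2 + δ)) = 80.350205.

80.350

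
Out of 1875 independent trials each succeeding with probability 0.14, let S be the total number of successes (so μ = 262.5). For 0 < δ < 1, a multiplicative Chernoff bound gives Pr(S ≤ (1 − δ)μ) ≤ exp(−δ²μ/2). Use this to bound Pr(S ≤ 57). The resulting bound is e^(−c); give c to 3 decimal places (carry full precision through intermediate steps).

Write 57 = (1 − δ)μ, so δ = 1 − 57/262.5 = 0.7828571…
Then the exponent is δ²μ/2 = (μ − 57)²/(2μ) = 80.438571.

80.439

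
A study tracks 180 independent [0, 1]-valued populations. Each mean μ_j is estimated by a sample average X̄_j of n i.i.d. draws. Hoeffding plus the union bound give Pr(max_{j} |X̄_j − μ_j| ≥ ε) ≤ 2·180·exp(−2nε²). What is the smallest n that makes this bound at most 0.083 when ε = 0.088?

Need 2·180·exp(−2nε²) ≤ 0.083, i.e. exp(−2nε²) ≤ 0.083/360.
So 2nε² ≥ ln(360/0.083) = 8.375019.
Hence n ≥ 8.375019/(2·0.088²) = 540.742.
The smallest integer n is 541.

541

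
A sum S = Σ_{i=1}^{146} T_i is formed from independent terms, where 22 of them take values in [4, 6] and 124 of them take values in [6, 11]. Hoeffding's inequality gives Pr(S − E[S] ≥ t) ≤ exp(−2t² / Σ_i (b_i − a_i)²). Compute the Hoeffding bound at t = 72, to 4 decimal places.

0.0387

Σ(b_i − a_i)² = 22·2² + 124·5² = 3188.
Exponent = 2·72² / 3188 = 3.25220.
Bound = exp(−3.25220) = 0.03869.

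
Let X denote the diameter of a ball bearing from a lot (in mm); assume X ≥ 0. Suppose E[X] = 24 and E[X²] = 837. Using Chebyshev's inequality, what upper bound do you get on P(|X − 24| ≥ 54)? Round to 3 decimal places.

Var(X) = E[X²] − (E[X])² = 837 − 576 = 261.
Chebyshev's inequality: P(|X − μ| ≥ t) ≤ Var(X)/t² = 261/2916 = 0.0895.

0.090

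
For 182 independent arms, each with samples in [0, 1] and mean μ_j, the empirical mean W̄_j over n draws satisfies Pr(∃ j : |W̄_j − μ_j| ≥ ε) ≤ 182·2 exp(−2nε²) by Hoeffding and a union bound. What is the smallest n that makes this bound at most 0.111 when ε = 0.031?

4212

Need 2·182·exp(−2nε²) ≤ 0.111, i.e. exp(−2nε²) ≤ 0.111/364.
So 2nε² ≥ ln(364/0.111) = 8.095379.
Hence n ≥ 8.095379/(2·0.031²) = 4211.956.
The smallest integer n is 4212.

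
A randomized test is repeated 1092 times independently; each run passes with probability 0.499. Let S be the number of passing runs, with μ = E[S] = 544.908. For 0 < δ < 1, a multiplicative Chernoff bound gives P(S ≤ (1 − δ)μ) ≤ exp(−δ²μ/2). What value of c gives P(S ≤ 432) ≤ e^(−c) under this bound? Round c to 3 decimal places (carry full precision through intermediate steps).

Write 432 = (1 − δ)μ, so δ = 1 − 432/544.908 = 0.2072056…
Then the exponent is δ²μ/2 = (μ − 432)²/(2μ) = 11.697586.

11.698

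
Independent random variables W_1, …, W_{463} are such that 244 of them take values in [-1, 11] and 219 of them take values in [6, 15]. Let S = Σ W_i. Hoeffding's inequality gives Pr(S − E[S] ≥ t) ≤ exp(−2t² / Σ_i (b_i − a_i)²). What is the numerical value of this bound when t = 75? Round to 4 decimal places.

Σ(b_i − a_i)² = 244·12² + 219·9² = 52875.
Exponent = 2·75² / 52875 = 0.21277.
Bound = exp(−0.21277) = 0.80835.

0.8083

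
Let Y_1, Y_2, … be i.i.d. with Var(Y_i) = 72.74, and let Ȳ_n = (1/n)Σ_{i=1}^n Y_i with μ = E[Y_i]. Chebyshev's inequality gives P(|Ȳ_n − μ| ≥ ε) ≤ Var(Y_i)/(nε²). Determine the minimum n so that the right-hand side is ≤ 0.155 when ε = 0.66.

1078

Require 72.74/(n·0.66²) ≤ 0.155, i.e. n ≥ 72.74/(0.155·0.66²) = 1077.342.
The smallest integer n is 1078.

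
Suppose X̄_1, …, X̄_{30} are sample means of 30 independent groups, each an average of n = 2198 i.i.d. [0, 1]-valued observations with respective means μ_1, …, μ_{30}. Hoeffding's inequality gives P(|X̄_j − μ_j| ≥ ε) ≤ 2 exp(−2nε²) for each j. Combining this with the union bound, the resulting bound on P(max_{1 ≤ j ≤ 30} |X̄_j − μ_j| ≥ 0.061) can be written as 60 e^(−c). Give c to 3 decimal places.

16.358

Union bound over the 30 events: P(max_{1 ≤ j ≤ 30} |X̄_j − μ_j| ≥ 0.061) ≤ 30·2·exp(−2nε²) = 60 exp(−2·2198·0.061²).
So c = 2·2198·0.061² = 16.3575.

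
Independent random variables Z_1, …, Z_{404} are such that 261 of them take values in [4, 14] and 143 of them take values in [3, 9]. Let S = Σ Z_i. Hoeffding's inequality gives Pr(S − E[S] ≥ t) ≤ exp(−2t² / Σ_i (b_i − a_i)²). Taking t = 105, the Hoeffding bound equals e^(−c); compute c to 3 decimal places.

0.706

Σ(b_i − a_i)² = 261·10² + 143·6² = 31248.
c = 2t² / 31248 = 2·105² / 31248 = 0.7056.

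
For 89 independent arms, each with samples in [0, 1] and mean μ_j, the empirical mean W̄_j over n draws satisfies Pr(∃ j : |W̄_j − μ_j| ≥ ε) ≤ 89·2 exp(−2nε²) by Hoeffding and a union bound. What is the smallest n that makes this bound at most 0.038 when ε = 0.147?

196

Need 2·89·exp(−2nε²) ≤ 0.038, i.e. exp(−2nε²) ≤ 0.038/178.
So 2nε² ≥ ln(178/0.038) = 8.451953.
Hence n ≥ 8.451953/(2·0.147²) = 195.566.
The smallest integer n is 196.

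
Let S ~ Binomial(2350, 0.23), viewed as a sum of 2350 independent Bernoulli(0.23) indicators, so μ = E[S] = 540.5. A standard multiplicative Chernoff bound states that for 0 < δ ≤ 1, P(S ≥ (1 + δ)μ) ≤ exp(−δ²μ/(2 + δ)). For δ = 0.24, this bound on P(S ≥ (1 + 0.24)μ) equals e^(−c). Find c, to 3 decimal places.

13.899

c = δ²μ/(2 + δ) = 0.24²·540.5/(2 + 0.24) = 13.8986.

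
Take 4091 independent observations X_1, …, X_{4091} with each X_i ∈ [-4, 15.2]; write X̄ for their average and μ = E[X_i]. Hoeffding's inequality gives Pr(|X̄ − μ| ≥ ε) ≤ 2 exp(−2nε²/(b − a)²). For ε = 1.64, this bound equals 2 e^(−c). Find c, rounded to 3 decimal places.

c = 2nε²/(b − a)² = 2·4091·1.64² / 19.2² = 59.6959.

59.696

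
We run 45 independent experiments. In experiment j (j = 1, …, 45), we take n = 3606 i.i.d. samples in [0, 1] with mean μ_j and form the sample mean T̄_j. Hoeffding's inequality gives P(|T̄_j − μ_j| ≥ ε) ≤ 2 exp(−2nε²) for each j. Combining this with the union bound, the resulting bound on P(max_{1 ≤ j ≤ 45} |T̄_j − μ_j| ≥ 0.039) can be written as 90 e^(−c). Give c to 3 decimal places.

Union bound over the 45 events: P(max_{1 ≤ j ≤ 45} |T̄_j − μ_j| ≥ 0.039) ≤ 45·2·exp(−2nε²) = 90 exp(−2·3606·0.039²).
So c = 2·3606·0.039² = 10.9695.

10.969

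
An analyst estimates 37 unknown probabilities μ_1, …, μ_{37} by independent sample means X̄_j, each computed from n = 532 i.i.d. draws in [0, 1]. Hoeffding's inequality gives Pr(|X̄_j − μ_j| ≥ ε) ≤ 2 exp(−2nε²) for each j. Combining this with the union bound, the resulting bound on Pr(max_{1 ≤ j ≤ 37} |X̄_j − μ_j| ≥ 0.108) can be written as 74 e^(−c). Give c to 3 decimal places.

Union bound over the 37 events: Pr(max_{1 ≤ j ≤ 37} |X̄_j − μ_j| ≥ 0.108) ≤ 37·2·exp(−2nε²) = 74 exp(−2·532·0.108²).
So c = 2·532·0.108² = 12.4105.

12.410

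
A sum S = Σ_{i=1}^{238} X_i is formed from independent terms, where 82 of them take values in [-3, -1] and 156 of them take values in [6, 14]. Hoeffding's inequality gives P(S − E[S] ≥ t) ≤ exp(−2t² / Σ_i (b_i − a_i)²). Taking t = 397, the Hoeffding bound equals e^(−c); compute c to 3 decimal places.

Σ(b_i − a_i)² = 82·2² + 156·8² = 10312.
c = 2t² / 10312 = 2·397² / 10312 = 30.5681.

30.568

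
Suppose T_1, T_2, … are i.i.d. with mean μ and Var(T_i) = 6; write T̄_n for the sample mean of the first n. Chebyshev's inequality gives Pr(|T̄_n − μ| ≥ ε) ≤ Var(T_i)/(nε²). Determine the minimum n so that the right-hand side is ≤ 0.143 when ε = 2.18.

9

Require 6/(n·2.18²) ≤ 0.143, i.e. n ≥ 6/(0.143·2.18²) = 8.829.
The smallest integer n is 9.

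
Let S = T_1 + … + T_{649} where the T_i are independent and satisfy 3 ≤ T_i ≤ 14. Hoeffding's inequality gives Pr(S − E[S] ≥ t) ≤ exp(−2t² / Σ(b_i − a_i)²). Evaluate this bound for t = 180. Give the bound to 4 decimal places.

Σ(b_i − a_i)² = 649·(11)² = 78529.
Exponent = 2·180²/78529 = 0.8252.
Bound = exp(−0.8252) = 0.43816.

0.4382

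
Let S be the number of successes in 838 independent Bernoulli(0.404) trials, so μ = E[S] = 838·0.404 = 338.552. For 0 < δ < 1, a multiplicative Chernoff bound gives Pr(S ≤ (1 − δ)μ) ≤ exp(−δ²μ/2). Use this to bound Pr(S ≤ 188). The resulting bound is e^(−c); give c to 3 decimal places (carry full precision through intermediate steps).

33.475

Write 188 = (1 − δ)μ, so δ = 1 − 188/338.552 = 0.4446939…
Then the exponent is δ²μ/2 = (μ − 188)²/(2μ) = 33.474776.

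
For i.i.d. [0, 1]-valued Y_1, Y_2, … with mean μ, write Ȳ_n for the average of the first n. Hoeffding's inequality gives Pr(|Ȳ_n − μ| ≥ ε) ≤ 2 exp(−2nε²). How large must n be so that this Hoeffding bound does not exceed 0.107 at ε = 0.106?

131

Require 2·exp(−2nε²) ≤ 0.107, i.e. 2nε² ≥ ln(2/0.107) = 2.928074.
So n ≥ 2.928074 / (2·0.106²) = 130.299.
The smallest integer n is 131.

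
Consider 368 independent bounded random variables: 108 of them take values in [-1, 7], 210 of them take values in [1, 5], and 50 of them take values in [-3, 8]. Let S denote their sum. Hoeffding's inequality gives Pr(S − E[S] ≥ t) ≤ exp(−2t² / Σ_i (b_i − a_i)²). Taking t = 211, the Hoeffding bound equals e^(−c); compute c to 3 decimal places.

5.455

Σ(b_i − a_i)² = 108·8² + 210·4² + 50·11² = 16322.
c = 2t² / 16322 = 2·211² / 16322 = 5.4553.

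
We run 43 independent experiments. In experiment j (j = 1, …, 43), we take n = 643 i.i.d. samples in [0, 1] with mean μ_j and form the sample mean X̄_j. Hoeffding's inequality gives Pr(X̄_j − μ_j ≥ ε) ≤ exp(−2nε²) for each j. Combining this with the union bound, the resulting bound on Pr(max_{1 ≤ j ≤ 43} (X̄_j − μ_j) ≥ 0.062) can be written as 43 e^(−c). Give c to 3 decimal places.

4.943

Union bound over the 43 events: Pr(max_{1 ≤ j ≤ 43} (X̄_j − μ_j) ≥ 0.062) ≤ 43·exp(−2nε²) = 43 exp(−2·643·0.062²).
So c = 2·643·0.062² = 4.9434.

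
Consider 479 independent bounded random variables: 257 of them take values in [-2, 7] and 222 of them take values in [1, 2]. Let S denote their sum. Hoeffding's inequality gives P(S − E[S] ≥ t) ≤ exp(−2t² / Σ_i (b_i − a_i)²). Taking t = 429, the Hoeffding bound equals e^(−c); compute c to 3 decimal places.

Σ(b_i − a_i)² = 257·9² + 222·1² = 21039.
c = 2t² / 21039 = 2·429² / 21039 = 17.4952.

17.495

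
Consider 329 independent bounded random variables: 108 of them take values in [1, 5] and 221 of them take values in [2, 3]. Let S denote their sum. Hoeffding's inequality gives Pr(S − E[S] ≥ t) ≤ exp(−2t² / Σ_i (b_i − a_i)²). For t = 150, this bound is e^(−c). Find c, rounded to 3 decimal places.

Σ(b_i − a_i)² = 108·4² + 221·1² = 1949.
c = 2t² / 1949 = 2·150² / 1949 = 23.0888.

23.089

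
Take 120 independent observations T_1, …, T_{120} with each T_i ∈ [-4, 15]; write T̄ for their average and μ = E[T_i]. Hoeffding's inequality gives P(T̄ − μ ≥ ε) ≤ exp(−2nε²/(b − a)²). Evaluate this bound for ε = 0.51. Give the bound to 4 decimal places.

0.8412

Exponent: 2nε²/(b − a)² = 2·120·0.51² / 19² = 0.17292.
Bound = exp(−0.17292) = 0.84121.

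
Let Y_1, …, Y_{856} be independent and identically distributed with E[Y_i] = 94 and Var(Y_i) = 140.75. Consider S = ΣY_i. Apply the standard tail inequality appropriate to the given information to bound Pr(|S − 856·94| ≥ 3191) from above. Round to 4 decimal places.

With mean and variance of each term known, Chebyshev's inequality bounds the deviation of the sum (or sample mean).
Var(S) = n·Var(Y_i) = 856·140.75 = 120482.
Chebyshev: Pr(|S − 856·94| ≥ 3191) ≤ Var(S)/3191² = 120482/10182481 = 0.0118.

0.0118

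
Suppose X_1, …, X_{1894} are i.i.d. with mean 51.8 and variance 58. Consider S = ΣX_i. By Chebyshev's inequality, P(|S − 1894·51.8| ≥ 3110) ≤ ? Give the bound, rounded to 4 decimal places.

0.0114

Var(S) = n·Var(X_i) = 1894·58 = 109852.
Chebyshev: P(|S − 1894·51.8| ≥ 3110) ≤ Var(S)/3110² = 109852/9672100 = 0.0114.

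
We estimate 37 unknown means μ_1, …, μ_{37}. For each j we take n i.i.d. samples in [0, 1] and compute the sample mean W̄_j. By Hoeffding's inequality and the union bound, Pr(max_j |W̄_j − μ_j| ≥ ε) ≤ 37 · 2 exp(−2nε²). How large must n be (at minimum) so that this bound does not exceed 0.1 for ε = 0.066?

Need 2·37·exp(−2nε²) ≤ 0.1, i.e. exp(−2nε²) ≤ 0.1/74.
So 2nε² ≥ ln(74/0.1) = 6.606650.
Hence n ≥ 6.606650/(2·0.066²) = 758.339.
The smallest integer n is 759.

759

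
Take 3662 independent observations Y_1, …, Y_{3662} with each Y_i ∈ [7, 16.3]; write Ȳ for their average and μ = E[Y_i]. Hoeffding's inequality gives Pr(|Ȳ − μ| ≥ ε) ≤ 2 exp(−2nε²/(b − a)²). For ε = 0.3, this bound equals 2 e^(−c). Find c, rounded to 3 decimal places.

7.621

c = 2nε²/(b − a)² = 2·3662·0.3² / 9.3² = 7.6212.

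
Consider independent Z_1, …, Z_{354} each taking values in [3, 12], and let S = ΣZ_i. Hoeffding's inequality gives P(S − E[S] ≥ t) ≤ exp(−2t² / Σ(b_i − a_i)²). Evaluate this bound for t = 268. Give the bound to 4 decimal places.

Σ(b_i − a_i)² = 354·(9)² = 28674.
Exponent = 2·268²/28674 = 5.0097.
Bound = exp(−5.0097) = 0.00667.

0.0067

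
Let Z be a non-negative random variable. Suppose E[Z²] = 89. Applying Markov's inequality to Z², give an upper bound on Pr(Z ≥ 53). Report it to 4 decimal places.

0.0317

Since Z ≥ 0, the event {Z ≥ 53} is the same as {Z² ≥ 2809}.
Markov's inequality applied to Z² gives Pr(Z² ≥ 2809) ≤ E[Z²]/2809 = 89/2809 = 0.0317.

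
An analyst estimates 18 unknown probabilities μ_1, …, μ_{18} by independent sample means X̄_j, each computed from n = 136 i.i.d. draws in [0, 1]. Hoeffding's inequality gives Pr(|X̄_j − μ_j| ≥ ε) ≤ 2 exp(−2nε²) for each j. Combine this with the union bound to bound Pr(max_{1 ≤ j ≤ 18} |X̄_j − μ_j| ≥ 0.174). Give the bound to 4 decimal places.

Per-experiment Hoeffding bound: 2·exp(−2·136·0.174²) = 2·exp(−8.23507) = 0.00053038.
Union bound over 18 events: 18·0.00053038 = 0.00955.

0.0095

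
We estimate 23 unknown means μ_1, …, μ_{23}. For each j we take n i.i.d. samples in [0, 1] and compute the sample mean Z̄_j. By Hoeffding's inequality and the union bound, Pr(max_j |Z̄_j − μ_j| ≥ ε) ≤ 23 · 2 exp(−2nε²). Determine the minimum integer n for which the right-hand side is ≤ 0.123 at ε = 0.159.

118

Need 2·23·exp(−2nε²) ≤ 0.123, i.e. exp(−2nε²) ≤ 0.123/46.
So 2nε² ≥ ln(46/0.123) = 5.924212.
Hence n ≥ 5.924212/(2·0.159²) = 117.167.
The smallest integer n is 118.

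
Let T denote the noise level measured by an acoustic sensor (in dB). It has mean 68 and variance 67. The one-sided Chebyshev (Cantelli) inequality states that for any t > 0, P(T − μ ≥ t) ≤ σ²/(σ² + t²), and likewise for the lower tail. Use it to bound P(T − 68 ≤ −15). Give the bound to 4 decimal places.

Here σ² = 67 and t = 15, so σ² + t² = 292.
Cantelli's bound: 67/292 = 0.2295.

0.2295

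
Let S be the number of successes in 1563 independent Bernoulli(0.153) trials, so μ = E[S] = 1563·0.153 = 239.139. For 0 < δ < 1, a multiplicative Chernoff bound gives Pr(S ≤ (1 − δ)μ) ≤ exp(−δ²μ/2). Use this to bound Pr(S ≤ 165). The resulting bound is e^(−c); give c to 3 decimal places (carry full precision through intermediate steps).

11.492

Write 165 = (1 − δ)μ, so δ = 1 − 165/239.139 = 0.3100247…
Then the exponent is δ²μ/2 = (μ − 165)²/(2μ) = 11.492461.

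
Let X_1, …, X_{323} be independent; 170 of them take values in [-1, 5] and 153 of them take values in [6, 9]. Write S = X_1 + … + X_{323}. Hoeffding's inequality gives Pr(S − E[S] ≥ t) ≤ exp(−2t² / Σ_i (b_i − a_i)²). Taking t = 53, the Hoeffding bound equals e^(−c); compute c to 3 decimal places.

Σ(b_i − a_i)² = 170·6² + 153·3² = 7497.
c = 2t² / 7497 = 2·53² / 7497 = 0.7494.

0.749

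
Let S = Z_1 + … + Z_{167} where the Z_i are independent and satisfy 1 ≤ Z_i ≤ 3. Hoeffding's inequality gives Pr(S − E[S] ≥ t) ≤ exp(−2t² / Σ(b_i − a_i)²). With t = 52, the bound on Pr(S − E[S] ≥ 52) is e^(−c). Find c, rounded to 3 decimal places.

Σ(b_i − a_i)² = 167·(2)² = 668.
c = 2t²/668 = 2·52²/668 = 8.0958.

8.096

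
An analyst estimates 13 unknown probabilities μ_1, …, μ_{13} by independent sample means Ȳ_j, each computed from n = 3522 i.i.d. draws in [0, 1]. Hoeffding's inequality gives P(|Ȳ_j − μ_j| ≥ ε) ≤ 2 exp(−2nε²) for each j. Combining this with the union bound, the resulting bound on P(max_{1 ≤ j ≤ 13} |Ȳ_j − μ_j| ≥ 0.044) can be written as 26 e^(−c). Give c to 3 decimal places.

13.637

Union bound over the 13 events: P(max_{1 ≤ j ≤ 13} |Ȳ_j − μ_j| ≥ 0.044) ≤ 13·2·exp(−2nε²) = 26 exp(−2·3522·0.044²).
So c = 2·3522·0.044² = 13.6372.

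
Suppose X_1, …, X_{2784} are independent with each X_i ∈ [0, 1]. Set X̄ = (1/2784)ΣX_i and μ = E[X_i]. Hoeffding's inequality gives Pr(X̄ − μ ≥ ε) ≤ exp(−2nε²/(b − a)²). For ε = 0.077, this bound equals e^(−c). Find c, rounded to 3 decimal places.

c = 2nε²/(b − a)² = 2·2784·0.077² / 1² = 33.0127.

33.013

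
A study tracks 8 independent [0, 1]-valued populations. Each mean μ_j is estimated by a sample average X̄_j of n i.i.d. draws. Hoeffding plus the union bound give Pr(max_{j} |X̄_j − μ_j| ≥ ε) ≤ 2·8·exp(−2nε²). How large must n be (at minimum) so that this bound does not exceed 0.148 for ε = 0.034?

2026

Need 2·8·exp(−2nε²) ≤ 0.148, i.e. exp(−2nε²) ≤ 0.148/16.
So 2nε² ≥ ln(16/0.148) = 4.683132.
Hence n ≥ 4.683132/(2·0.034²) = 2025.576.
The smallest integer n is 2026.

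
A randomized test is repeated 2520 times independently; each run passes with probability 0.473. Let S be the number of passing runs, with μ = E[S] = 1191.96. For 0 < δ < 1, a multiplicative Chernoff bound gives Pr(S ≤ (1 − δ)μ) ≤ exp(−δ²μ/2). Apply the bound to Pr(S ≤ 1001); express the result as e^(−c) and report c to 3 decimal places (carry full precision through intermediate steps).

Write 1001 = (1 − δ)μ, so δ = 1 − 1001/1191.96 = 0.1602067…
Then the exponent is δ²μ/2 = (μ − 1001)²/(2μ) = 15.296537.

15.297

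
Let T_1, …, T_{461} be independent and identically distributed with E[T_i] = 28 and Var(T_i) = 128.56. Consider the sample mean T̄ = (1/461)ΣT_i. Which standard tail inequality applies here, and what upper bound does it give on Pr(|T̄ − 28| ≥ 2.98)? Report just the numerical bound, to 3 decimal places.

0.031

With mean and variance of each term known, Chebyshev's inequality bounds the deviation of the sum (or sample mean).
Var(T̄) = Var(T_i)/n = 128.56/461 = 0.27887.
Chebyshev: Pr(|T̄ − 28| ≥ 2.98) ≤ Var(T̄)/(2.98)² = 128.56/(461·2.98²) = 0.0314.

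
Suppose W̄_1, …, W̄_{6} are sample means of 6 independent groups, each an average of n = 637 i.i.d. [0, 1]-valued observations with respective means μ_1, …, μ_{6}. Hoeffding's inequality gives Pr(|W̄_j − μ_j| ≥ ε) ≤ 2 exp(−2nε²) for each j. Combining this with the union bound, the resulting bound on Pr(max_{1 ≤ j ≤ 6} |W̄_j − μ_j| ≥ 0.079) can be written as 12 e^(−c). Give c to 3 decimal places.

7.951

Union bound over the 6 events: Pr(max_{1 ≤ j ≤ 6} |W̄_j − μ_j| ≥ 0.079) ≤ 6·2·exp(−2nε²) = 12 exp(−2·637·0.079²).
So c = 2·637·0.079² = 7.9510.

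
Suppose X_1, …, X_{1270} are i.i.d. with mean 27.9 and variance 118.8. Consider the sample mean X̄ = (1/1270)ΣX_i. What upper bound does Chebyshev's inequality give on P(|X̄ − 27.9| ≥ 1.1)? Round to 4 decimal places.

Var(X̄) = Var(X_i)/n = 118.8/1270 = 0.093543.
Chebyshev: P(|X̄ − 27.9| ≥ 1.1) ≤ Var(X̄)/(1.1)² = 118.8/(1270·1.1²) = 0.0773.

0.0773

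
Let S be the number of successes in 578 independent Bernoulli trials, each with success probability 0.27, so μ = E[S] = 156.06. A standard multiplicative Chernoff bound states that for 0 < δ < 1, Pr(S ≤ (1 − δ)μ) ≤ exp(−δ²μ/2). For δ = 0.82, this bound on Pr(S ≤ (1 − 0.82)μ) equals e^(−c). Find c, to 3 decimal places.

52.467

c = δ²μ/2 = 0.82²·156.06/2 = 52.4674.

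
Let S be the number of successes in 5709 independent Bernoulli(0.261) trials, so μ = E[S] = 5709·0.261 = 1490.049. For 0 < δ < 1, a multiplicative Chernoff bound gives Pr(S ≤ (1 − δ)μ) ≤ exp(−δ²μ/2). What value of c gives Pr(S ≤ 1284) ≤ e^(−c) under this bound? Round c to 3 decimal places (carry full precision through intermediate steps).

Write 1284 = (1 − δ)μ, so δ = 1 − 1284/1490.049 = 0.1382834…
Then the exponent is δ²μ/2 = (μ − 1284)²/(2μ) = 14.246575.

14.247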